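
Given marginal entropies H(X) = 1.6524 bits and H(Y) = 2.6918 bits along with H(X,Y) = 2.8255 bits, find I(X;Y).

I(X;Y) = H(X) + H(Y) - H(X,Y)
I(X;Y) = 1.6524 + 2.6918 - 2.8255 = 1.5187 bits


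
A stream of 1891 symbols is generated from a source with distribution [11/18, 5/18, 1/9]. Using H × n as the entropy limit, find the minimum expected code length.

Entropy H = 1.2997 bits/symbol
Minimum bits = H × n = 1.2997 × 1891
= 2457.80 bits


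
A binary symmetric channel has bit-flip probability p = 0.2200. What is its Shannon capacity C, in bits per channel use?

For BSC with error probability p:
C = 1 - H(p) where H(p) is binary entropy
H(0.2200) = -0.2200 × log₂(0.2200) - 0.7800 × log₂(0.7800)
H(p) = 0.7602
C = 1 - 0.7602 = 0.2398 bits/use


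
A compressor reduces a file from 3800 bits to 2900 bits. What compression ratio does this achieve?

Compression ratio = Original / Compressed
= 3800 / 2900 = 1.31:1


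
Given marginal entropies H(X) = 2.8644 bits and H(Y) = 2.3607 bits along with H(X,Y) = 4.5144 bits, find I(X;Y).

I(X;Y) = H(X) + H(Y) - H(X,Y)
I(X;Y) = 2.8644 + 2.3607 - 4.5144 = 0.7107 bits


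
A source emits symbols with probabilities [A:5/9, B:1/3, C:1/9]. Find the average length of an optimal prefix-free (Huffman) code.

Huffman tree construction:
Combine smallest probabilities repeatedly
Resulting codes:
  A: 1 (length 1)
  B: 01 (length 2)
  C: 00 (length 2)
Average length = Σ p(s) × length(s) = 1.4444 bits


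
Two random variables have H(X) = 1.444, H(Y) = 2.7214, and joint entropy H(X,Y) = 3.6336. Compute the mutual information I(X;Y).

I(X;Y) = H(X) + H(Y) - H(X,Y)
I(X;Y) = 1.444 + 2.7214 - 3.6336 = 0.5318 bits


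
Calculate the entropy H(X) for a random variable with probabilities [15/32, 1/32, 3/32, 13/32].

H(X) = -Σ p(x) log₂ p(x)
  -15/32 × log₂(15/32) = 0.5124
  -1/32 × log₂(1/32) = 0.1562
  -3/32 × log₂(3/32) = 0.3202
  -13/32 × log₂(13/32) = 0.5279
H(X) = 1.5168 bits


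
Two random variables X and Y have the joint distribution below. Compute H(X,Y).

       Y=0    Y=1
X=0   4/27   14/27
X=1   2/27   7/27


H(X,Y) = -Σ p(x,y) log₂ p(x,y)
  p(0,0)=4/27: -0.1481 × log₂(0.1481) = 0.4081
  p(0,1)=14/27: -0.5185 × log₂(0.5185) = 0.4913
  p(1,0)=2/27: -0.0741 × log₂(0.0741) = 0.2781
  p(1,1)=7/27: -0.2593 × log₂(0.2593) = 0.5049
H(X,Y) = 1.6825 bits


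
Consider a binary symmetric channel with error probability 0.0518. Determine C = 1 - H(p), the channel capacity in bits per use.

For BSC with error probability p:
C = 1 - H(p) where H(p) is binary entropy
H(0.0518) = -0.0518 × log₂(0.0518) - 0.9482 × log₂(0.9482)
H(p) = 0.2940
C = 1 - 0.2940 = 0.7060 bits/use


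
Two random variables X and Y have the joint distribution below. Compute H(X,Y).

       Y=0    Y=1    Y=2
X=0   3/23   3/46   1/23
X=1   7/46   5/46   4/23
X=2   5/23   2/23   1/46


H(X,Y) = -Σ p(x,y) log₂ p(x,y)
  p(0,0)=3/23: -0.1304 × log₂(0.1304) = 0.3833
  p(0,1)=3/46: -0.0652 × log₂(0.0652) = 0.2569
  p(0,2)=1/23: -0.0435 × log₂(0.0435) = 0.1967
  p(1,0)=7/46: -0.1522 × log₂(0.1522) = 0.4133
  p(1,1)=5/46: -0.1087 × log₂(0.1087) = 0.3480
  p(1,2)=4/23: -0.1739 × log₂(0.1739) = 0.4389
  p(2,0)=5/23: -0.2174 × log₂(0.2174) = 0.4786
  p(2,1)=2/23: -0.0870 × log₂(0.0870) = 0.3064
  p(2,2)=1/46: -0.0217 × log₂(0.0217) = 0.1201
H(X,Y) = 2.9421 bits


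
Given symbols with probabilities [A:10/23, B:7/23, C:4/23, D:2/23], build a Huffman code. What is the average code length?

Huffman tree construction:
Combine smallest probabilities repeatedly
Resulting codes:
  A: 0 (length 1)
  B: 11 (length 2)
  C: 101 (length 3)
  D: 100 (length 3)
Average length = Σ p(s) × length(s) = 1.8261 bits


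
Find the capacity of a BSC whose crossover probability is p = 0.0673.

For BSC with error probability p:
C = 1 - H(p) where H(p) is binary entropy
H(0.0673) = -0.0673 × log₂(0.0673) - 0.9327 × log₂(0.9327)
H(p) = 0.3558
C = 1 - 0.3558 = 0.6442 bits/use


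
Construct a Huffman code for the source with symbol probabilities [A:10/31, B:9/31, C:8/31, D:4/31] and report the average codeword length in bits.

Huffman tree construction:
Combine smallest probabilities repeatedly
Resulting codes:
  A: 11 (length 2)
  B: 10 (length 2)
  C: 01 (length 2)
  D: 00 (length 2)
Average length = Σ p(s) × length(s) = 2.0000 bits


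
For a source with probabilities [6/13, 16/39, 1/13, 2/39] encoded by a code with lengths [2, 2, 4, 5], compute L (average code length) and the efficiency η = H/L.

Average length L = Σ p_i × l_i = 2.3077 bits
Entropy H = 1.5466 bits
Efficiency η = H/L × 100% = 67.02%


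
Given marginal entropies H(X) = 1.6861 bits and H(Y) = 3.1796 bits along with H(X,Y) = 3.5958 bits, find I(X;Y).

I(X;Y) = H(X) + H(Y) - H(X,Y)
I(X;Y) = 1.6861 + 3.1796 - 3.5958 = 1.2699 bits


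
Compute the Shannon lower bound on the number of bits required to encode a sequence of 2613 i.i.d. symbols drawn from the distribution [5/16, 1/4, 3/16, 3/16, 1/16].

Entropy H = 2.1800 bits/symbol
Minimum bits = H × n = 2.1800 × 2613
= 5696.44 bits


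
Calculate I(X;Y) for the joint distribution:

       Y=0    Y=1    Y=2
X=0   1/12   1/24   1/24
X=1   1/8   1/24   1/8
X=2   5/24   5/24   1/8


H(X) = 1.4284, H(Y) = 1.5632, H(X,Y) = 2.9398
I(X;Y) = H(X) + H(Y) - H(X,Y) = 0.0518 bits


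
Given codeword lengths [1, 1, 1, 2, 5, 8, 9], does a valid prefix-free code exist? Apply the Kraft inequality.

Kraft inequality: Σ 2^(-l_i) ≤ 1 for prefix-free code
Calculating: 2^(-1) + 2^(-1) + 2^(-1) + 2^(-2) + 2^(-5) + 2^(-8) + 2^(-9)
= 0.5 + 0.5 + 0.5 + 0.25 + 0.03125 + 0.00390625 + 0.001953125
= 1.7871
Since 1.7871 > 1, prefix-free code does not exist


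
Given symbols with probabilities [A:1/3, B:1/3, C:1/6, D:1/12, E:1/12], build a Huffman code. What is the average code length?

Huffman tree construction:
Combine smallest probabilities repeatedly
Resulting codes:
  A: 10 (length 2)
  B: 11 (length 2)
  C: 00 (length 2)
  D: 010 (length 3)
  E: 011 (length 3)
Average length = Σ p(s) × length(s) = 2.1667 bits


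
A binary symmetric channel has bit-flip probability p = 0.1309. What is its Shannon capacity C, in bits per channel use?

For BSC with error probability p:
C = 1 - H(p) where H(p) is binary entropy
H(0.1309) = -0.1309 × log₂(0.1309) - 0.8691 × log₂(0.8691)
H(p) = 0.5599
C = 1 - 0.5599 = 0.4401 bits/use


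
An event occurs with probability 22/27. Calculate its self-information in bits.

Information content I(x) = -log₂(p(x))
I = -log₂(22/27) = -log₂(0.8148)
I = 0.2955 bits


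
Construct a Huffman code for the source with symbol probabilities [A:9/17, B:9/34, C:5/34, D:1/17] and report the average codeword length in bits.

Huffman tree construction:
Combine smallest probabilities repeatedly
Resulting codes:
  A: 1 (length 1)
  B: 01 (length 2)
  C: 001 (length 3)
  D: 000 (length 3)
Average length = Σ p(s) × length(s) = 1.6765 bits


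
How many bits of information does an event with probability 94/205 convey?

Information content I(x) = -log₂(p(x))
I = -log₂(94/205) = -log₂(0.4585)
I = 1.1249 bits


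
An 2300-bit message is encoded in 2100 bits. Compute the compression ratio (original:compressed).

Compression ratio = Original / Compressed
= 2300 / 2100 = 1.10:1


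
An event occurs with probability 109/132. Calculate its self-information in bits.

Information content I(x) = -log₂(p(x))
I = -log₂(109/132) = -log₂(0.8258)
I = 0.2762 bits


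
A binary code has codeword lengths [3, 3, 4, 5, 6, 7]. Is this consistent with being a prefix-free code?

Kraft inequality: Σ 2^(-l_i) ≤ 1 for prefix-free code
Calculating: 2^(-3) + 2^(-3) + 2^(-4) + 2^(-5) + 2^(-6) + 2^(-7)
= 0.125 + 0.125 + 0.0625 + 0.03125 + 0.015625 + 0.0078125
= 0.3672
Since 0.3672 ≤ 1, prefix-free code exists


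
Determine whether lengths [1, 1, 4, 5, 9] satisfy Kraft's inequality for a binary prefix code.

Kraft inequality: Σ 2^(-l_i) ≤ 1 for prefix-free code
Calculating: 2^(-1) + 2^(-1) + 2^(-4) + 2^(-5) + 2^(-9)
= 0.5 + 0.5 + 0.0625 + 0.03125 + 0.001953125
= 1.0957
Since 1.0957 > 1, prefix-free code does not exist


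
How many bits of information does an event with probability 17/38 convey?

Information content I(x) = -log₂(p(x))
I = -log₂(17/38) = -log₂(0.4474)
I = 1.1605 bits


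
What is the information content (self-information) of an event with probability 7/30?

Information content I(x) = -log₂(p(x))
I = -log₂(7/30) = -log₂(0.2333)
I = 2.0995 bits


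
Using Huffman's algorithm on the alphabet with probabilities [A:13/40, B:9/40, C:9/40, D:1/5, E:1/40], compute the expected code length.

Huffman tree construction:
Combine smallest probabilities repeatedly
Resulting codes:
  A: 11 (length 2)
  B: 00 (length 2)
  C: 01 (length 2)
  D: 101 (length 3)
  E: 100 (length 3)
Average length = Σ p(s) × length(s) = 2.2250 bits


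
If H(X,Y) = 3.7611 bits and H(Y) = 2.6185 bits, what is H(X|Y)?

Chain rule: H(X,Y) = H(X|Y) + H(Y)
H(X|Y) = H(X,Y) - H(Y) = 3.7611 - 2.6185 = 1.1426 bits


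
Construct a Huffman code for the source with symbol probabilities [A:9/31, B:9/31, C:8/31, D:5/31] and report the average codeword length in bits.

Huffman tree construction:
Combine smallest probabilities repeatedly
Resulting codes:
  A: 10 (length 2)
  B: 11 (length 2)
  C: 01 (length 2)
  D: 00 (length 2)
Average length = Σ p(s) × length(s) = 2.0000 bits


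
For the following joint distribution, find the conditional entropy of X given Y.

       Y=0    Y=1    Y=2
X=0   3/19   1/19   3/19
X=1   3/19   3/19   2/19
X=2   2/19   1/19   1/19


H(X|Y) = Σ_y p(y) H(X|Y=y)
  p(Y=0) = 8/19, H(X|Y=0) = 1.5613
  p(Y=1) = 5/19, H(X|Y=1) = 1.3710
  p(Y=2) = 6/19, H(X|Y=2) = 1.4591
H(X|Y) = 0.4211×1.5613 + 0.2632×1.3710 + 0.3158×1.4591 = 1.4789 bits


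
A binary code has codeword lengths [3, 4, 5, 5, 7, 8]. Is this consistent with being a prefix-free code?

Kraft inequality: Σ 2^(-l_i) ≤ 1 for prefix-free code
Calculating: 2^(-3) + 2^(-4) + 2^(-5) + 2^(-5) + 2^(-7) + 2^(-8)
= 0.125 + 0.0625 + 0.03125 + 0.03125 + 0.0078125 + 0.00390625
= 0.2617
Since 0.2617 ≤ 1, prefix-free code exists


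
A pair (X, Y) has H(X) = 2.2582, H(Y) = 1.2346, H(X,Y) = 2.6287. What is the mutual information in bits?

I(X;Y) = H(X) + H(Y) - H(X,Y)
I(X;Y) = 2.2582 + 1.2346 - 2.6287 = 0.8641 bits


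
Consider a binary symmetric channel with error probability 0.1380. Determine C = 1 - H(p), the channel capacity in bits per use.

For BSC with error probability p:
C = 1 - H(p) where H(p) is binary entropy
H(0.1380) = -0.1380 × log₂(0.1380) - 0.8620 × log₂(0.8620)
H(p) = 0.5790
C = 1 - 0.5790 = 0.4210 bits/use


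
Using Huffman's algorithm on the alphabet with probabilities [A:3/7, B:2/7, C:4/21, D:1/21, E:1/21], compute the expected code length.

Huffman tree construction:
Combine smallest probabilities repeatedly
Resulting codes:
  A: 0 (length 1)
  B: 10 (length 2)
  C: 111 (length 3)
  D: 1100 (length 4)
  E: 1101 (length 4)
Average length = Σ p(s) × length(s) = 1.9524 bits


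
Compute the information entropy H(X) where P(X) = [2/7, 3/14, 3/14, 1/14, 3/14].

H(X) = -Σ p(x) log₂ p(x)
  -2/7 × log₂(2/7) = 0.5164
  -3/14 × log₂(3/14) = 0.4762
  -3/14 × log₂(3/14) = 0.4762
  -1/14 × log₂(1/14) = 0.2720
  -3/14 × log₂(3/14) = 0.4762
H(X) = 2.2170 bits


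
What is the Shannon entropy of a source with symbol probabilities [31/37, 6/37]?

H(X) = -Σ p(x) log₂ p(x)
  -31/37 × log₂(31/37) = 0.2139
  -6/37 × log₂(6/37) = 0.4256
H(X) = 0.6395 bits


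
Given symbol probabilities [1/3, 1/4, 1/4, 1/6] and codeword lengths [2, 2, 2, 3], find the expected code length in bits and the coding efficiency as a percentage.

Average length L = Σ p_i × l_i = 2.1667 bits
Entropy H = 1.9591 bits
Efficiency η = H/L × 100% = 90.42%


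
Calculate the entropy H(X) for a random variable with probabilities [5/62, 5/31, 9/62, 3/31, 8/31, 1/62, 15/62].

H(X) = -Σ p(x) log₂ p(x)
  -5/62 × log₂(5/62) = 0.2929
  -5/31 × log₂(5/31) = 0.4246
  -9/62 × log₂(9/62) = 0.4042
  -3/31 × log₂(3/31) = 0.3261
  -8/31 × log₂(8/31) = 0.5043
  -1/62 × log₂(1/62) = 0.0960
  -15/62 × log₂(15/62) = 0.4953
H(X) = 2.5434 bits


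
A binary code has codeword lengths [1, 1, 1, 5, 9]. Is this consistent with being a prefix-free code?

Kraft inequality: Σ 2^(-l_i) ≤ 1 for prefix-free code
Calculating: 2^(-1) + 2^(-1) + 2^(-1) + 2^(-5) + 2^(-9)
= 0.5 + 0.5 + 0.5 + 0.03125 + 0.001953125
= 1.5332
Since 1.5332 > 1, prefix-free code does not exist


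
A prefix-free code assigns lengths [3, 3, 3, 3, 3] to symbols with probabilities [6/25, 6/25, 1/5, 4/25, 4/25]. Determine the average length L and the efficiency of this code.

Average length L = Σ p_i × l_i = 3.0000 bits
Entropy H = 2.2987 bits
Efficiency η = H/L × 100% = 76.62%


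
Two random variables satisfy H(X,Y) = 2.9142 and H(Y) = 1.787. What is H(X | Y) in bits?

Chain rule: H(X,Y) = H(X|Y) + H(Y)
H(X|Y) = H(X,Y) - H(Y) = 2.9142 - 1.787 = 1.1272 bits


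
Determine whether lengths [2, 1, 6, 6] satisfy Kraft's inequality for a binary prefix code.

Kraft inequality: Σ 2^(-l_i) ≤ 1 for prefix-free code
Calculating: 2^(-2) + 2^(-1) + 2^(-6) + 2^(-6)
= 0.25 + 0.5 + 0.015625 + 0.015625
= 0.7812
Since 0.7812 ≤ 1, prefix-free code exists


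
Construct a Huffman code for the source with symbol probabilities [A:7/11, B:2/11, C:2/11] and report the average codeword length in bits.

Huffman tree construction:
Combine smallest probabilities repeatedly
Resulting codes:
  A: 1 (length 1)
  B: 00 (length 2)
  C: 01 (length 2)
Average length = Σ p(s) × length(s) = 1.3636 bits


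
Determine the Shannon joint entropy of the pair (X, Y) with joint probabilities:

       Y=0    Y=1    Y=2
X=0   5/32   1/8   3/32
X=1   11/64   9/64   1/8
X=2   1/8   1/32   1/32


H(X,Y) = -Σ p(x,y) log₂ p(x,y)
  p(0,0)=5/32: -0.1562 × log₂(0.1562) = 0.4184
  p(0,1)=1/8: -0.1250 × log₂(0.1250) = 0.3750
  p(0,2)=3/32: -0.0938 × log₂(0.0938) = 0.3202
  p(1,0)=11/64: -0.1719 × log₂(0.1719) = 0.4367
  p(1,1)=9/64: -0.1406 × log₂(0.1406) = 0.3980
  p(1,2)=1/8: -0.1250 × log₂(0.1250) = 0.3750
  p(2,0)=1/8: -0.1250 × log₂(0.1250) = 0.3750
  p(2,1)=1/32: -0.0312 × log₂(0.0312) = 0.1562
  p(2,2)=1/32: -0.0312 × log₂(0.0312) = 0.1562
H(X,Y) = 3.0107 bits


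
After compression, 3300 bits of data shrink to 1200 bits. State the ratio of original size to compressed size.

Compression ratio = Original / Compressed
= 3300 / 1200 = 2.75:1


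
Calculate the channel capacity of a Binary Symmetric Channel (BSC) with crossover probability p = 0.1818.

For BSC with error probability p:
C = 1 - H(p) where H(p) is binary entropy
H(0.1818) = -0.1818 × log₂(0.1818) - 0.8182 × log₂(0.8182)
H(p) = 0.6840
C = 1 - 0.6840 = 0.3160 bits/use


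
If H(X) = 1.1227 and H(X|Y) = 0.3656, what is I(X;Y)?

I(X;Y) = H(X) - H(X|Y)
I(X;Y) = 1.1227 - 0.3656 = 0.7571 bits


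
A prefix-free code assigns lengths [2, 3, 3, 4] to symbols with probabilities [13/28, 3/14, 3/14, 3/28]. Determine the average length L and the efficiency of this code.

Average length L = Σ p_i × l_i = 2.6429 bits
Entropy H = 1.8116 bits
Efficiency η = H/L × 100% = 68.55%


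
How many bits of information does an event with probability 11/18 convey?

Information content I(x) = -log₂(p(x))
I = -log₂(11/18) = -log₂(0.6111)
I = 0.7105 bits


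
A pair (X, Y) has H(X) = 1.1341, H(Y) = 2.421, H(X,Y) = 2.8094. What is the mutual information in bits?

I(X;Y) = H(X) + H(Y) - H(X,Y)
I(X;Y) = 1.1341 + 2.421 - 2.8094 = 0.7457 bits


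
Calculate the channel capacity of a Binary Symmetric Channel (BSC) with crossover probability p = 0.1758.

For BSC with error probability p:
C = 1 - H(p) where H(p) is binary entropy
H(0.1758) = -0.1758 × log₂(0.1758) - 0.8242 × log₂(0.8242)
H(p) = 0.6708
C = 1 - 0.6708 = 0.3292 bits/use


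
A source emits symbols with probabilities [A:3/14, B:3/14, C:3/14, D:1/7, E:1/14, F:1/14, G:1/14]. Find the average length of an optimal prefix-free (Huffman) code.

Huffman tree construction:
Combine smallest probabilities repeatedly
Resulting codes:
  A: 111 (length 3)
  B: 00 (length 2)
  C: 01 (length 2)
  D: 101 (length 3)
  E: 1100 (length 4)
  F: 1101 (length 4)
  G: 100 (length 3)
Average length = Σ p(s) × length(s) = 2.7143 bits


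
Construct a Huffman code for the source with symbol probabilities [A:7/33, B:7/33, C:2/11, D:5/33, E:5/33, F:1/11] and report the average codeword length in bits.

Huffman tree construction:
Combine smallest probabilities repeatedly
Resulting codes:
  A: 00 (length 2)
  B: 01 (length 2)
  C: 111 (length 3)
  D: 101 (length 3)
  E: 110 (length 3)
  F: 100 (length 3)
Average length = Σ p(s) × length(s) = 2.5758 bits


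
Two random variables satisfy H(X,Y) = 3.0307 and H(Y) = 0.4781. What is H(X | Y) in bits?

Chain rule: H(X,Y) = H(X|Y) + H(Y)
H(X|Y) = H(X,Y) - H(Y) = 3.0307 - 0.4781 = 2.5526 bits


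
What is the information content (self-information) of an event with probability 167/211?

Information content I(x) = -log₂(p(x))
I = -log₂(167/211) = -log₂(0.7915)
I = 0.3374 bits


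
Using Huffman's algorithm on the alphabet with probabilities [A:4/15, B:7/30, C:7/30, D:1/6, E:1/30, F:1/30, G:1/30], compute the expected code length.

Huffman tree construction:
Combine smallest probabilities repeatedly
Resulting codes:
  A: 10 (length 2)
  B: 00 (length 2)
  C: 01 (length 2)
  D: 111 (length 3)
  E: 11010 (length 5)
  F: 11011 (length 5)
  G: 1100 (length 4)
Average length = Σ p(s) × length(s) = 2.4333 bits


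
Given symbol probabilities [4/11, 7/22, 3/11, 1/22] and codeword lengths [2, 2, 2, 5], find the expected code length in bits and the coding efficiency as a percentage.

Average length L = Σ p_i × l_i = 2.1364 bits
Entropy H = 1.7703 bits
Efficiency η = H/L × 100% = 82.86%


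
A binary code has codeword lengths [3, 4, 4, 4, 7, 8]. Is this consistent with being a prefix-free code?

Kraft inequality: Σ 2^(-l_i) ≤ 1 for prefix-free code
Calculating: 2^(-3) + 2^(-4) + 2^(-4) + 2^(-4) + 2^(-7) + 2^(-8)
= 0.125 + 0.0625 + 0.0625 + 0.0625 + 0.0078125 + 0.00390625
= 0.3242
Since 0.3242 ≤ 1, prefix-free code exists


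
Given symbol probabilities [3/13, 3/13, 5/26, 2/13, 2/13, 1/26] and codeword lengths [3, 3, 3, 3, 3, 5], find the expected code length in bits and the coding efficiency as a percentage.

Average length L = Σ p_i × l_i = 3.0769 bits
Entropy H = 2.4455 bits
Efficiency η = H/L × 100% = 79.48%


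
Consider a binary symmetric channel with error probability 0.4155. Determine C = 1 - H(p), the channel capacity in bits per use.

For BSC with error probability p:
C = 1 - H(p) where H(p) is binary entropy
H(0.4155) = -0.4155 × log₂(0.4155) - 0.5845 × log₂(0.5845)
H(p) = 0.9793
C = 1 - 0.9793 = 0.0207 bits/use


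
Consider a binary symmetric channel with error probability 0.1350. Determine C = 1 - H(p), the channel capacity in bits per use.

For BSC with error probability p:
C = 1 - H(p) where H(p) is binary entropy
H(0.1350) = -0.1350 × log₂(0.1350) - 0.8650 × log₂(0.8650)
H(p) = 0.5710
C = 1 - 0.5710 = 0.4290 bits/use


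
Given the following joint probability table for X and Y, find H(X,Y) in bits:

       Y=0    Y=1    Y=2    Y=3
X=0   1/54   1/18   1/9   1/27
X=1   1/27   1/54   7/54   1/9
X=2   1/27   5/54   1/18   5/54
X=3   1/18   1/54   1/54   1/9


H(X,Y) = -Σ p(x,y) log₂ p(x,y)
  p(0,0)=1/54: -0.0185 × log₂(0.0185) = 0.1066
  p(0,1)=1/18: -0.0556 × log₂(0.0556) = 0.2317
  p(0,2)=1/9: -0.1111 × log₂(0.1111) = 0.3522
  p(0,3)=1/27: -0.0370 × log₂(0.0370) = 0.1761
  p(1,0)=1/27: -0.0370 × log₂(0.0370) = 0.1761
  p(1,1)=1/54: -0.0185 × log₂(0.0185) = 0.1066
  p(1,2)=7/54: -0.1296 × log₂(0.1296) = 0.3821
  p(1,3)=1/9: -0.1111 × log₂(0.1111) = 0.3522
  p(2,0)=1/27: -0.0370 × log₂(0.0370) = 0.1761
  p(2,1)=5/54: -0.0926 × log₂(0.0926) = 0.3179
  p(2,2)=1/18: -0.0556 × log₂(0.0556) = 0.2317
  p(2,3)=5/54: -0.0926 × log₂(0.0926) = 0.3179
  p(3,0)=1/18: -0.0556 × log₂(0.0556) = 0.2317
  p(3,1)=1/54: -0.0185 × log₂(0.0185) = 0.1066
  p(3,2)=1/54: -0.0185 × log₂(0.0185) = 0.1066
  p(3,3)=1/9: -0.1111 × log₂(0.1111) = 0.3522
H(X,Y) = 3.7241 bits


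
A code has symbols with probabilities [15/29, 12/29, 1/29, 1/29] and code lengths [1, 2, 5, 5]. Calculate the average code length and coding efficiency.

Average length L = Σ p_i × l_i = 1.6897 bits
Entropy H = 1.3537 bits
Efficiency η = H/L × 100% = 80.12%


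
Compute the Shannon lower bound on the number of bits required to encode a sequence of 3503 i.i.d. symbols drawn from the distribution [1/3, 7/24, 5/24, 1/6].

Entropy H = 1.9491 bits/symbol
Minimum bits = H × n = 1.9491 × 3503
= 6827.64 bits


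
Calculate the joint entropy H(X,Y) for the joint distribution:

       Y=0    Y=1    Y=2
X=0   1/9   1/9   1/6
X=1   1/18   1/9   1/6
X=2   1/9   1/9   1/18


H(X,Y) = -Σ p(x,y) log₂ p(x,y)
  p(0,0)=1/9: -0.1111 × log₂(0.1111) = 0.3522
  p(0,1)=1/9: -0.1111 × log₂(0.1111) = 0.3522
  p(0,2)=1/6: -0.1667 × log₂(0.1667) = 0.4308
  p(1,0)=1/18: -0.0556 × log₂(0.0556) = 0.2317
  p(1,1)=1/9: -0.1111 × log₂(0.1111) = 0.3522
  p(1,2)=1/6: -0.1667 × log₂(0.1667) = 0.4308
  p(2,0)=1/9: -0.1111 × log₂(0.1111) = 0.3522
  p(2,1)=1/9: -0.1111 × log₂(0.1111) = 0.3522
  p(2,2)=1/18: -0.0556 × log₂(0.0556) = 0.2317
H(X,Y) = 3.0860 bits


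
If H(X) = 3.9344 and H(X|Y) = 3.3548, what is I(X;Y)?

I(X;Y) = H(X) - H(X|Y)
I(X;Y) = 3.9344 - 3.3548 = 0.5796 bits


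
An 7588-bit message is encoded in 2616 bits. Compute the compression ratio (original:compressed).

Compression ratio = Original / Compressed
= 7588 / 2616 = 2.90:1


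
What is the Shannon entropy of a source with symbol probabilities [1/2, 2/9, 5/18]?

H(X) = -Σ p(x) log₂ p(x)
  -1/2 × log₂(1/2) = 0.5000
  -2/9 × log₂(2/9) = 0.4822
  -5/18 × log₂(5/18) = 0.5133
H(X) = 1.4955 bits


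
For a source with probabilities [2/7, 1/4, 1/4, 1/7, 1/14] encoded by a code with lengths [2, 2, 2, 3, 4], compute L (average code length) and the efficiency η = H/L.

Average length L = Σ p_i × l_i = 2.2857 bits
Entropy H = 2.1894 bits
Efficiency η = H/L × 100% = 95.79%


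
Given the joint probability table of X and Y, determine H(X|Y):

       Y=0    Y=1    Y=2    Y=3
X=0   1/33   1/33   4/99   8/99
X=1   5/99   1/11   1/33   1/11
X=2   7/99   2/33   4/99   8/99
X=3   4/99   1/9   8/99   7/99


H(X|Y) = Σ_y p(y) H(X|Y=y)
  p(Y=0) = 19/99, H(X|Y=0) = 1.9313
  p(Y=1) = 29/99, H(X|Y=1) = 1.8632
  p(Y=2) = 19/99, H(X|Y=2) = 1.8924
  p(Y=3) = 32/99, H(X|Y=3) = 1.9943
H(X|Y) = 0.1919×1.9313 + 0.2929×1.8632 + 0.1919×1.8924 + 0.3232×1.9943 = 1.9243 bits


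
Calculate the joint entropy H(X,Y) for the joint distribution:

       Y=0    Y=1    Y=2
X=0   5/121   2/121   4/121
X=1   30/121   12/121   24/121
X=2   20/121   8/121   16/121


H(X,Y) = -Σ p(x,y) log₂ p(x,y)
  p(0,0)=5/121: -0.0413 × log₂(0.0413) = 0.1900
  p(0,1)=2/121: -0.0165 × log₂(0.0165) = 0.0978
  p(0,2)=4/121: -0.0331 × log₂(0.0331) = 0.1626
  p(1,0)=30/121: -0.2479 × log₂(0.2479) = 0.4988
  p(1,1)=12/121: -0.0992 × log₂(0.0992) = 0.3306
  p(1,2)=24/121: -0.1983 × log₂(0.1983) = 0.4629
  p(2,0)=20/121: -0.1653 × log₂(0.1653) = 0.4292
  p(2,1)=8/121: -0.0661 × log₂(0.0661) = 0.2591
  p(2,2)=16/121: -0.1322 × log₂(0.1322) = 0.3860
H(X,Y) = 2.8171 bits


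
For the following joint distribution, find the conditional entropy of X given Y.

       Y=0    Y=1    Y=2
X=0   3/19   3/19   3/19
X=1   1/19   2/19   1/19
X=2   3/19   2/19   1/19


H(X|Y) = Σ_y p(y) H(X|Y=y)
  p(Y=0) = 7/19, H(X|Y=0) = 1.4488
  p(Y=1) = 7/19, H(X|Y=1) = 1.5567
  p(Y=2) = 5/19, H(X|Y=2) = 1.3710
H(X|Y) = 0.3684×1.4488 + 0.3684×1.5567 + 0.2632×1.3710 = 1.4681 bits


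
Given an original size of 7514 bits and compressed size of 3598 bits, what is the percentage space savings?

Space savings = (1 - Compressed/Original) × 100%
= (1 - 3598/7514) × 100%
= 52.12%


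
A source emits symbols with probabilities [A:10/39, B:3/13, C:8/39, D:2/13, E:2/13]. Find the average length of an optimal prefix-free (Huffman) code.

Huffman tree construction:
Combine smallest probabilities repeatedly
Resulting codes:
  A: 10 (length 2)
  B: 01 (length 2)
  C: 00 (length 2)
  D: 110 (length 3)
  E: 111 (length 3)
Average length = Σ p(s) × length(s) = 2.3077 bits


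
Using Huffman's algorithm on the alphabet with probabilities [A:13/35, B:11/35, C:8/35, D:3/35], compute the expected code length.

Huffman tree construction:
Combine smallest probabilities repeatedly
Resulting codes:
  A: 0 (length 1)
  B: 10 (length 2)
  C: 111 (length 3)
  D: 110 (length 3)
Average length = Σ p(s) × length(s) = 1.9429 bits


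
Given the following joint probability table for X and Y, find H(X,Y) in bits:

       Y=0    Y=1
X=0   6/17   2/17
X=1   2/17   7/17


H(X,Y) = -Σ p(x,y) log₂ p(x,y)
  p(0,0)=6/17: -0.3529 × log₂(0.3529) = 0.5303
  p(0,1)=2/17: -0.1176 × log₂(0.1176) = 0.3632
  p(1,0)=2/17: -0.1176 × log₂(0.1176) = 0.3632
  p(1,1)=7/17: -0.4118 × log₂(0.4118) = 0.5271
H(X,Y) = 1.7839 bits


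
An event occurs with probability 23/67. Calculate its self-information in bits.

Information content I(x) = -log₂(p(x))
I = -log₂(23/67) = -log₂(0.3433)
I = 1.5425 bits


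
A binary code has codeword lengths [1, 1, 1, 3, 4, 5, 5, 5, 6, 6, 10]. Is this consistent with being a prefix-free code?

Kraft inequality: Σ 2^(-l_i) ≤ 1 for prefix-free code
Calculating: 2^(-1) + 2^(-1) + 2^(-1) + 2^(-3) + 2^(-4) + 2^(-5) + 2^(-5) + 2^(-5) + 2^(-6) + 2^(-6) + 2^(-10)
= 0.5 + 0.5 + 0.5 + 0.125 + 0.0625 + 0.03125 + 0.03125 + 0.03125 + 0.015625 + 0.015625 + 0.0009765625
= 1.8135
Since 1.8135 > 1, prefix-free code does not exist


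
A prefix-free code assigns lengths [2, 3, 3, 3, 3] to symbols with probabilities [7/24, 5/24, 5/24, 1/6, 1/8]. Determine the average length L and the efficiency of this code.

Average length L = Σ p_i × l_i = 2.7083 bits
Entropy H = 2.2672 bits
Efficiency η = H/L × 100% = 83.71%


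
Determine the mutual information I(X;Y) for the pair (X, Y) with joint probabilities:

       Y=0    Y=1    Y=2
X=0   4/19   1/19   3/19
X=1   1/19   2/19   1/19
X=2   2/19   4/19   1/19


H(X) = 1.5294, H(Y) = 1.5683, H(X,Y) = 2.9450
I(X;Y) = H(X) + H(Y) - H(X,Y) = 0.1527 bits


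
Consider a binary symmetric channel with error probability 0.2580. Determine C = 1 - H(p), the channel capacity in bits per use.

For BSC with error probability p:
C = 1 - H(p) where H(p) is binary entropy
H(0.2580) = -0.2580 × log₂(0.2580) - 0.7420 × log₂(0.7420)
H(p) = 0.8237
C = 1 - 0.8237 = 0.1763 bits/use


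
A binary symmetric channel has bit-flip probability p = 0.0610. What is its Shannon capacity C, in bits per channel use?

For BSC with error probability p:
C = 1 - H(p) where H(p) is binary entropy
H(0.0610) = -0.0610 × log₂(0.0610) - 0.9390 × log₂(0.9390)
H(p) = 0.3314
C = 1 - 0.3314 = 0.6686 bits/use


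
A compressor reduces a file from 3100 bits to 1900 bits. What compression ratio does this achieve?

Compression ratio = Original / Compressed
= 3100 / 1900 = 1.63:1


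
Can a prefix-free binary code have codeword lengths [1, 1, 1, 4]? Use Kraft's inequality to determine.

Kraft inequality: Σ 2^(-l_i) ≤ 1 for prefix-free code
Calculating: 2^(-1) + 2^(-1) + 2^(-1) + 2^(-4)
= 0.5 + 0.5 + 0.5 + 0.0625
= 1.5625
Since 1.5625 > 1, prefix-free code does not exist


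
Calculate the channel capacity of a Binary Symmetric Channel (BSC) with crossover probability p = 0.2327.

For BSC with error probability p:
C = 1 - H(p) where H(p) is binary entropy
H(0.2327) = -0.2327 × log₂(0.2327) - 0.7673 × log₂(0.7673)
H(p) = 0.7827
C = 1 - 0.7827 = 0.2173 bits/use


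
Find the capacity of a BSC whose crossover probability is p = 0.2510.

For BSC with error probability p:
C = 1 - H(p) where H(p) is binary entropy
H(0.2510) = -0.2510 × log₂(0.2510) - 0.7490 × log₂(0.7490)
H(p) = 0.8129
C = 1 - 0.8129 = 0.1871 bits/use


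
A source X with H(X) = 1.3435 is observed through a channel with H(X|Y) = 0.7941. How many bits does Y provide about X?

I(X;Y) = H(X) - H(X|Y)
I(X;Y) = 1.3435 - 0.7941 = 0.5494 bits


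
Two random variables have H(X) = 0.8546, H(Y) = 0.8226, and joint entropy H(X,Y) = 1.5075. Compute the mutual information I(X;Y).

I(X;Y) = H(X) + H(Y) - H(X,Y)
I(X;Y) = 0.8546 + 0.8226 - 1.5075 = 0.1697 bits


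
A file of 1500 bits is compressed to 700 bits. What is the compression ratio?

Compression ratio = Original / Compressed
= 1500 / 700 = 2.14:1


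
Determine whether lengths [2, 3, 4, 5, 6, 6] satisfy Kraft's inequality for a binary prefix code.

Kraft inequality: Σ 2^(-l_i) ≤ 1 for prefix-free code
Calculating: 2^(-2) + 2^(-3) + 2^(-4) + 2^(-5) + 2^(-6) + 2^(-6)
= 0.25 + 0.125 + 0.0625 + 0.03125 + 0.015625 + 0.015625
= 0.5000
Since 0.5000 ≤ 1, prefix-free code exists


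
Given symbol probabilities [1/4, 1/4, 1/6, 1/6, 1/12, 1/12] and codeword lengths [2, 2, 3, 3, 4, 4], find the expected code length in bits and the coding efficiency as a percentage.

Average length L = Σ p_i × l_i = 2.6667 bits
Entropy H = 2.4591 bits
Efficiency η = H/L × 100% = 92.22%


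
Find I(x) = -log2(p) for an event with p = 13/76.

Information content I(x) = -log₂(p(x))
I = -log₂(13/76) = -log₂(0.1711)
I = 2.5475 bits


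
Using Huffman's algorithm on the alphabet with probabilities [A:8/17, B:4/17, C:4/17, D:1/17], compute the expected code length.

Huffman tree construction:
Combine smallest probabilities repeatedly
Resulting codes:
  A: 0 (length 1)
  B: 111 (length 3)
  C: 10 (length 2)
  D: 110 (length 3)
Average length = Σ p(s) × length(s) = 1.8235 bits


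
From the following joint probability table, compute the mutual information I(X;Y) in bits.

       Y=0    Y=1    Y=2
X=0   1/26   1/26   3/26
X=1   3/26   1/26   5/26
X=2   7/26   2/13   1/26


H(X) = 1.5020, H(Y) = 1.5430, H(X,Y) = 2.8246
I(X;Y) = H(X) + H(Y) - H(X,Y) = 0.2204 bits


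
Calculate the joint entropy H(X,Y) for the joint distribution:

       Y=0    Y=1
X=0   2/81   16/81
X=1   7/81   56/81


H(X,Y) = -Σ p(x,y) log₂ p(x,y)
  p(0,0)=2/81: -0.0247 × log₂(0.0247) = 0.1318
  p(0,1)=16/81: -0.1975 × log₂(0.1975) = 0.4622
  p(1,0)=7/81: -0.0864 × log₂(0.0864) = 0.3053
  p(1,1)=56/81: -0.6914 × log₂(0.6914) = 0.3681
H(X,Y) = 1.2675 bits


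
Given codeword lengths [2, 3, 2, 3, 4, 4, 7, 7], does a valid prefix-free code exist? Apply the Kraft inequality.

Kraft inequality: Σ 2^(-l_i) ≤ 1 for prefix-free code
Calculating: 2^(-2) + 2^(-3) + 2^(-2) + 2^(-3) + 2^(-4) + 2^(-4) + 2^(-7) + 2^(-7)
= 0.25 + 0.125 + 0.25 + 0.125 + 0.0625 + 0.0625 + 0.0078125 + 0.0078125
= 0.8906
Since 0.8906 ≤ 1, prefix-free code exists


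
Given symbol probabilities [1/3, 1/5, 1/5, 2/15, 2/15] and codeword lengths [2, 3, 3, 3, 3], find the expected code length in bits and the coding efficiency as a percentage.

Average length L = Σ p_i × l_i = 2.6667 bits
Entropy H = 2.2323 bits
Efficiency η = H/L × 100% = 83.71%


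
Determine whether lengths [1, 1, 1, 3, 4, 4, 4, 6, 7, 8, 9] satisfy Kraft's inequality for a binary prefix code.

Kraft inequality: Σ 2^(-l_i) ≤ 1 for prefix-free code
Calculating: 2^(-1) + 2^(-1) + 2^(-1) + 2^(-3) + 2^(-4) + 2^(-4) + 2^(-4) + 2^(-6) + 2^(-7) + 2^(-8) + 2^(-9)
= 0.5 + 0.5 + 0.5 + 0.125 + 0.0625 + 0.0625 + 0.0625 + 0.015625 + 0.0078125 + 0.00390625 + 0.001953125
= 1.8418
Since 1.8418 > 1, prefix-free code does not exist


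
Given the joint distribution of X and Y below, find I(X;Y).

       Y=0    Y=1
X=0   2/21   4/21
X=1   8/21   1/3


H(X) = 0.8631, H(Y) = 0.9984, H(X,Y) = 1.8375
I(X;Y) = H(X) + H(Y) - H(X,Y) = 0.0240 bits


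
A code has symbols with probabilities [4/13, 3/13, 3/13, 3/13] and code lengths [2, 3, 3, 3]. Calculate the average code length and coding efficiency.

Average length L = Σ p_i × l_i = 2.6923 bits
Entropy H = 1.9878 bits
Efficiency η = H/L × 100% = 73.83%


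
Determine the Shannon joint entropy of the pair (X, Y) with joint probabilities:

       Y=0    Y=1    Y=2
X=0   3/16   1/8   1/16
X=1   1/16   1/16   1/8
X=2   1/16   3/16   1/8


H(X,Y) = -Σ p(x,y) log₂ p(x,y)
  p(0,0)=3/16: -0.1875 × log₂(0.1875) = 0.4528
  p(0,1)=1/8: -0.1250 × log₂(0.1250) = 0.3750
  p(0,2)=1/16: -0.0625 × log₂(0.0625) = 0.2500
  p(1,0)=1/16: -0.0625 × log₂(0.0625) = 0.2500
  p(1,1)=1/16: -0.0625 × log₂(0.0625) = 0.2500
  p(1,2)=1/8: -0.1250 × log₂(0.1250) = 0.3750
  p(2,0)=1/16: -0.0625 × log₂(0.0625) = 0.2500
  p(2,1)=3/16: -0.1875 × log₂(0.1875) = 0.4528
  p(2,2)=1/8: -0.1250 × log₂(0.1250) = 0.3750
H(X,Y) = 3.0306 bits


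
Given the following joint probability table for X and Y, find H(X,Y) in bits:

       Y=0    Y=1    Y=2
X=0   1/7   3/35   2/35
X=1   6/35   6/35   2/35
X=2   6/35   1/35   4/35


H(X,Y) = -Σ p(x,y) log₂ p(x,y)
  p(0,0)=1/7: -0.1429 × log₂(0.1429) = 0.4011
  p(0,1)=3/35: -0.0857 × log₂(0.0857) = 0.3038
  p(0,2)=2/35: -0.0571 × log₂(0.0571) = 0.2360
  p(1,0)=6/35: -0.1714 × log₂(0.1714) = 0.4362
  p(1,1)=6/35: -0.1714 × log₂(0.1714) = 0.4362
  p(1,2)=2/35: -0.0571 × log₂(0.0571) = 0.2360
  p(2,0)=6/35: -0.1714 × log₂(0.1714) = 0.4362
  p(2,1)=1/35: -0.0286 × log₂(0.0286) = 0.1466
  p(2,2)=4/35: -0.1143 × log₂(0.1143) = 0.3576
H(X,Y) = 2.9895 bits


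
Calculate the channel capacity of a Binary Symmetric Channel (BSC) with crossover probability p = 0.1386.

For BSC with error probability p:
C = 1 - H(p) where H(p) is binary entropy
H(0.1386) = -0.1386 × log₂(0.1386) - 0.8614 × log₂(0.8614)
H(p) = 0.5806
C = 1 - 0.5806 = 0.4194 bits/use


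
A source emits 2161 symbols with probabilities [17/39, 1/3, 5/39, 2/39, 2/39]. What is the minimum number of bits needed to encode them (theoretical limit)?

Entropy H = 1.8700 bits/symbol
Minimum bits = H × n = 1.8700 × 2161
= 4040.98 bits


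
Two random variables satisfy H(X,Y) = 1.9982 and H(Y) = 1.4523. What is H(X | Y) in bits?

Chain rule: H(X,Y) = H(X|Y) + H(Y)
H(X|Y) = H(X,Y) - H(Y) = 1.9982 - 1.4523 = 0.5459 bits


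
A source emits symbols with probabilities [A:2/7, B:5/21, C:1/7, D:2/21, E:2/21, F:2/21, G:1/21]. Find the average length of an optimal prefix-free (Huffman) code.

Huffman tree construction:
Combine smallest probabilities repeatedly
Resulting codes:
  A: 10 (length 2)
  B: 01 (length 2)
  C: 110 (length 3)
  D: 1111 (length 4)
  E: 000 (length 3)
  F: 001 (length 3)
  G: 1110 (length 4)
Average length = Σ p(s) × length(s) = 2.6190 bits


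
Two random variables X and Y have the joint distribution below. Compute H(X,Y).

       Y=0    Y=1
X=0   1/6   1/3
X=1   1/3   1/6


H(X,Y) = -Σ p(x,y) log₂ p(x,y)
  p(0,0)=1/6: -0.1667 × log₂(0.1667) = 0.4308
  p(0,1)=1/3: -0.3333 × log₂(0.3333) = 0.5283
  p(1,0)=1/3: -0.3333 × log₂(0.3333) = 0.5283
  p(1,1)=1/6: -0.1667 × log₂(0.1667) = 0.4308
H(X,Y) = 1.9183 bits


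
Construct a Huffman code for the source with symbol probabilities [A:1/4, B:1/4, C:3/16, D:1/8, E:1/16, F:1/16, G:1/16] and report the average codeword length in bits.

Huffman tree construction:
Combine smallest probabilities repeatedly
Resulting codes:
  A: 01 (length 2)
  B: 10 (length 2)
  C: 111 (length 3)
  D: 001 (length 3)
  E: 1100 (length 4)
  F: 1101 (length 4)
  G: 000 (length 3)
Average length = Σ p(s) × length(s) = 2.6250 bits


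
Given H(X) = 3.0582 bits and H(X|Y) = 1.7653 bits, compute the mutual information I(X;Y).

I(X;Y) = H(X) - H(X|Y)
I(X;Y) = 3.0582 - 1.7653 = 1.2929 bits


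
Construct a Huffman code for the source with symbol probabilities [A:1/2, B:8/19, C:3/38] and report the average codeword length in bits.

Huffman tree construction:
Combine smallest probabilities repeatedly
Resulting codes:
  A: 0 (length 1)
  B: 11 (length 2)
  C: 10 (length 2)
Average length = Σ p(s) × length(s) = 1.5000 bits


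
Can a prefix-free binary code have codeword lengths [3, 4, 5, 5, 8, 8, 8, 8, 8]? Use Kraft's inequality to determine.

Kraft inequality: Σ 2^(-l_i) ≤ 1 for prefix-free code
Calculating: 2^(-3) + 2^(-4) + 2^(-5) + 2^(-5) + 2^(-8) + 2^(-8) + 2^(-8) + 2^(-8) + 2^(-8)
= 0.125 + 0.0625 + 0.03125 + 0.03125 + 0.00390625 + 0.00390625 + 0.00390625 + 0.00390625 + 0.00390625
= 0.2695
Since 0.2695 ≤ 1, prefix-free code exists


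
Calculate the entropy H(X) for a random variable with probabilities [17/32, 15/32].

H(X) = -Σ p(x) log₂ p(x)
  -17/32 × log₂(17/32) = 0.4848
  -15/32 × log₂(15/32) = 0.5124
H(X) = 0.9972 bits


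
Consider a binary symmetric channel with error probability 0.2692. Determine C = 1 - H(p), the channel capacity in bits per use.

For BSC with error probability p:
C = 1 - H(p) where H(p) is binary entropy
H(0.2692) = -0.2692 × log₂(0.2692) - 0.7308 × log₂(0.7308)
H(p) = 0.8403
C = 1 - 0.8403 = 0.1597 bits/use


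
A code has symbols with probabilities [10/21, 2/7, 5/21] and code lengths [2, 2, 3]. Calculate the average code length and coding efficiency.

Average length L = Σ p_i × l_i = 2.2381 bits
Entropy H = 1.5190 bits
Efficiency η = H/L × 100% = 67.87%


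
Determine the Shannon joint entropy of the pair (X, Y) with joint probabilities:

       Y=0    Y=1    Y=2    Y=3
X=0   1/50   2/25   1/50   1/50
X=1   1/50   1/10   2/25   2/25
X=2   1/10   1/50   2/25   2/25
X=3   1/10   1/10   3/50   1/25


H(X,Y) = -Σ p(x,y) log₂ p(x,y)
  p(0,0)=1/50: -0.0200 × log₂(0.0200) = 0.1129
  p(0,1)=2/25: -0.0800 × log₂(0.0800) = 0.2915
  p(0,2)=1/50: -0.0200 × log₂(0.0200) = 0.1129
  p(0,3)=1/50: -0.0200 × log₂(0.0200) = 0.1129
  p(1,0)=1/50: -0.0200 × log₂(0.0200) = 0.1129
  p(1,1)=1/10: -0.1000 × log₂(0.1000) = 0.3322
  p(1,2)=2/25: -0.0800 × log₂(0.0800) = 0.2915
  p(1,3)=2/25: -0.0800 × log₂(0.0800) = 0.2915
  p(2,0)=1/10: -0.1000 × log₂(0.1000) = 0.3322
  p(2,1)=1/50: -0.0200 × log₂(0.0200) = 0.1129
  p(2,2)=2/25: -0.0800 × log₂(0.0800) = 0.2915
  p(2,3)=2/25: -0.0800 × log₂(0.0800) = 0.2915
  p(3,0)=1/10: -0.1000 × log₂(0.1000) = 0.3322
  p(3,1)=1/10: -0.1000 × log₂(0.1000) = 0.3322
  p(3,2)=3/50: -0.0600 × log₂(0.0600) = 0.2435
  p(3,3)=1/25: -0.0400 × log₂(0.0400) = 0.1858
H(X,Y) = 3.7800 bits


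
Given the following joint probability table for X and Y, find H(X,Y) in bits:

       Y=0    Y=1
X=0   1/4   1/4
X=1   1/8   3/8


H(X,Y) = -Σ p(x,y) log₂ p(x,y)
  p(0,0)=1/4: -0.2500 × log₂(0.2500) = 0.5000
  p(0,1)=1/4: -0.2500 × log₂(0.2500) = 0.5000
  p(1,0)=1/8: -0.1250 × log₂(0.1250) = 0.3750
  p(1,1)=3/8: -0.3750 × log₂(0.3750) = 0.5306
H(X,Y) = 1.9056 bits


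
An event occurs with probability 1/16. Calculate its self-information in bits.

Information content I(x) = -log₂(p(x))
I = -log₂(1/16) = -log₂(0.0625)
I = 4.0000 bits


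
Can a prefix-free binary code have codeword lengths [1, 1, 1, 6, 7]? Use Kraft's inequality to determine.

Kraft inequality: Σ 2^(-l_i) ≤ 1 for prefix-free code
Calculating: 2^(-1) + 2^(-1) + 2^(-1) + 2^(-6) + 2^(-7)
= 0.5 + 0.5 + 0.5 + 0.015625 + 0.0078125
= 1.5234
Since 1.5234 > 1, prefix-free code does not exist


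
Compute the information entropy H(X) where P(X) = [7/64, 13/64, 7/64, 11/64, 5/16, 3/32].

H(X) = -Σ p(x) log₂ p(x)
  -7/64 × log₂(7/64) = 0.3492
  -13/64 × log₂(13/64) = 0.4671
  -7/64 × log₂(7/64) = 0.3492
  -11/64 × log₂(11/64) = 0.4367
  -5/16 × log₂(5/16) = 0.5244
  -3/32 × log₂(3/32) = 0.3202
H(X) = 2.4467 bits
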